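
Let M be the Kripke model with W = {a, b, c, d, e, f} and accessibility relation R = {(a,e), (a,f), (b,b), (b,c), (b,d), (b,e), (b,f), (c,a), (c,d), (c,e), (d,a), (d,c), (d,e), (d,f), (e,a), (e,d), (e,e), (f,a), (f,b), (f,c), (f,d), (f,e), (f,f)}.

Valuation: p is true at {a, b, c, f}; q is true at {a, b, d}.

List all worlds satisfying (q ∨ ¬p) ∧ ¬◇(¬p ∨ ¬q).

a: q ∨ ¬p is T, ¬◇(¬p ∨ ¬q) is F. ✗
b: q ∨ ¬p is T, ¬◇(¬p ∨ ¬q) is F. ✗
c: q ∨ ¬p is F, ¬◇(¬p ∨ ¬q) is F. ✗
d: q ∨ ¬p is T, ¬◇(¬p ∨ ¬q) is F. ✗
e: q ∨ ¬p is T, ¬◇(¬p ∨ ¬q) is F. ✗
f: q ∨ ¬p is F, ¬◇(¬p ∨ ¬q) is F. ✗

∅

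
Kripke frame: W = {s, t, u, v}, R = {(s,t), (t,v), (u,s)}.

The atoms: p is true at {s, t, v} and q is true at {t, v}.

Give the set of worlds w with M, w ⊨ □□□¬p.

{s, t, v}

s: successors {t}; □□¬p there: t:T. ✓
t: successors {v}; □□¬p there: v:T. ✓
u: successors {s}; □□¬p there: s:F. ✗
v: no successors, so □□□¬p holds vacuously. ✓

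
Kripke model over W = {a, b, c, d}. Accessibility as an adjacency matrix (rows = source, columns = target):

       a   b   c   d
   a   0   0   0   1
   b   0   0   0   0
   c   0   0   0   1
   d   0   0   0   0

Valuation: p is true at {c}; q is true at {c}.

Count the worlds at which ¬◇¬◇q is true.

a: ◇¬◇q is T. ✗
b: ◇¬◇q is F. ✓
c: ◇¬◇q is T. ✗
d: ◇¬◇q is F. ✓
Satisfying worlds: {b, d}.

2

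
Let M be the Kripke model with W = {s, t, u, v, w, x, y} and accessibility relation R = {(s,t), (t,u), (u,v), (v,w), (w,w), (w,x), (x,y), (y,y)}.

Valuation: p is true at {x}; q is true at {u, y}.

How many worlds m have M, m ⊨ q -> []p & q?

s: q is F, []p & q is F. ✓
t: q is F, []p & q is F. ✓
u: q is T, []p & q is F. ✗
v: q is F, []p & q is F. ✓
w: q is F, []p & q is F. ✓
x: q is F, []p & q is F. ✓
y: q is T, []p & q is F. ✗
Satisfying worlds: {s, t, v, w, x}.

5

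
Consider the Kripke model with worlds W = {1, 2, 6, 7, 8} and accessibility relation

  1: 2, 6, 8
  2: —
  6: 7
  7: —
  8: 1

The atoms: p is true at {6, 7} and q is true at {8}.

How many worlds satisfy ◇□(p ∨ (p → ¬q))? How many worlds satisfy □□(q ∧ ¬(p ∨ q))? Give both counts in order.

For ◇□(p ∨ (p → ¬q)):
1: successors {2, 6, 8}; □(p ∨ (p → ¬q)) there: 2:T, 6:T, 8:T. ✓
2: no successors, so ◇□(p ∨ (p → ¬q)) fails. ✗
6: successors {7}; □(p ∨ (p → ¬q)) there: 7:T. ✓
7: no successors, so ◇□(p ∨ (p → ¬q)) fails. ✗
8: successors {1}; □(p ∨ (p → ¬q)) there: 1:T. ✓
— 3 worlds.
For □□(q ∧ ¬(p ∨ q)):
1: successors {2, 6, 8}; □(q ∧ ¬(p ∨ q)) there: 2:T, 6:F, 8:F. ✗
2: no successors, so □□(q ∧ ¬(p ∨ q)) holds vacuously. ✓
6: successors {7}; □(q ∧ ¬(p ∨ q)) there: 7:T. ✓
7: no successors, so □□(q ∧ ¬(p ∨ q)) holds vacuously. ✓
8: successors {1}; □(q ∧ ¬(p ∨ q)) there: 1:F. ✗
— 3 worlds.

3 and 3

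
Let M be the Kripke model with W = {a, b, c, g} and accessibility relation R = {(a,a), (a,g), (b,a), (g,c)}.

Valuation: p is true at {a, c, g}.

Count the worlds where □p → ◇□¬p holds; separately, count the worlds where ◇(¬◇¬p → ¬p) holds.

For □p → ◇□¬p:
a: □p is T, ◇□¬p is F. ✗
b: □p is T, ◇□¬p is F. ✗
c: □p is T, ◇□¬p is F. ✗
g: □p is T, ◇□¬p is T. ✓
— 1 world.
For ◇(¬◇¬p → ¬p):
a: successors {a, g}; ¬◇¬p → ¬p there: a:F, g:F. ✗
b: successors {a}; ¬◇¬p → ¬p there: a:F. ✗
c: no successors, so ◇(¬◇¬p → ¬p) fails. ✗
g: successors {c}; ¬◇¬p → ¬p there: c:F. ✗
— 0 worlds.

1 and 0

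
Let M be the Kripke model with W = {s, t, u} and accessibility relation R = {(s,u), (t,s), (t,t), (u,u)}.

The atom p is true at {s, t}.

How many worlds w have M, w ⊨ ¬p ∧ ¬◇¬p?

0

s: ¬p is F, ¬◇¬p is F. ✗
t: ¬p is F, ¬◇¬p is T. ✗
u: ¬p is T, ¬◇¬p is F. ✗
Satisfying worlds: ∅.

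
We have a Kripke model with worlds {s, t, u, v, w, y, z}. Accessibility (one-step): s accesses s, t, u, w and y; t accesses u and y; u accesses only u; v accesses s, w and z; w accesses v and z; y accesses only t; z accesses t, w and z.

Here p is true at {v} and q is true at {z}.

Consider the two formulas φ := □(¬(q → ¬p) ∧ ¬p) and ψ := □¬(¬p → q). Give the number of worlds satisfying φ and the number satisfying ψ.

0 and 4

For □(¬(q → ¬p) ∧ ¬p):
s: successors {s, t, u, w, y}; ¬(q → ¬p) ∧ ¬p there: s:F, t:F, u:F, w:F, y:F. ✗
t: successors {u, y}; ¬(q → ¬p) ∧ ¬p there: u:F, y:F. ✗
u: successors {u}; ¬(q → ¬p) ∧ ¬p there: u:F. ✗
v: successors {s, w, z}; ¬(q → ¬p) ∧ ¬p there: s:F, w:F, z:F. ✗
w: successors {v, z}; ¬(q → ¬p) ∧ ¬p there: v:F, z:F. ✗
y: successors {t}; ¬(q → ¬p) ∧ ¬p there: t:F. ✗
z: successors {t, w, z}; ¬(q → ¬p) ∧ ¬p there: t:F, w:F, z:F. ✗
— 0 worlds.
For □¬(¬p → q):
s: successors {s, t, u, w, y}; ¬(¬p → q) there: s:T, t:T, u:T, w:T, y:T. ✓
t: successors {u, y}; ¬(¬p → q) there: u:T, y:T. ✓
u: successors {u}; ¬(¬p → q) there: u:T. ✓
v: successors {s, w, z}; ¬(¬p → q) there: s:T, w:T, z:F. ✗
w: successors {v, z}; ¬(¬p → q) there: v:F, z:F. ✗
y: successors {t}; ¬(¬p → q) there: t:T. ✓
z: successors {t, w, z}; ¬(¬p → q) there: t:T, w:T, z:F. ✗
— 4 worlds.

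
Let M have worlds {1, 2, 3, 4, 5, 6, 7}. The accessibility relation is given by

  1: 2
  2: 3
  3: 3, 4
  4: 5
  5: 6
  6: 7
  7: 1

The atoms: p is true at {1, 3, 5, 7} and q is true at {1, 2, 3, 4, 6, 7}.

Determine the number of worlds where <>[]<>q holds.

6

1: successors {2}; []<>q there: 2:T. ✓
2: successors {3}; []<>q there: 3:F. ✗
3: successors {3, 4}; []<>q there: 3:F, 4:T. ✓
4: successors {5}; []<>q there: 5:T. ✓
5: successors {6}; []<>q there: 6:T. ✓
6: successors {7}; []<>q there: 7:T. ✓
7: successors {1}; []<>q there: 1:T. ✓
Satisfying worlds: {1, 3, 4, 5, 6, 7}.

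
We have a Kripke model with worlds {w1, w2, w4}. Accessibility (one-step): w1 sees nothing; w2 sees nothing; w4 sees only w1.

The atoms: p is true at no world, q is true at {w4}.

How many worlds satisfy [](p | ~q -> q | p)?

2

w1: no successors, so [](p | ~q -> q | p) holds vacuously. ✓
w2: no successors, so [](p | ~q -> q | p) holds vacuously. ✓
w4: successors {w1}; p | ~q -> q | p there: w1:F. ✗
Satisfying worlds: {w1, w2}.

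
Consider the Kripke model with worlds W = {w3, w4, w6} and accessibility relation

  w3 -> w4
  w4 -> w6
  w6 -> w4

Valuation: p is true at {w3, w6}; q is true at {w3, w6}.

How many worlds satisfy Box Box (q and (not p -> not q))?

w3: successors {w4}; Box (q and (not p -> not q)) there: w4:T. ✓
w4: successors {w6}; Box (q and (not p -> not q)) there: w6:F. ✗
w6: successors {w4}; Box (q and (not p -> not q)) there: w4:T. ✓
Satisfying worlds: {w3, w6}.

2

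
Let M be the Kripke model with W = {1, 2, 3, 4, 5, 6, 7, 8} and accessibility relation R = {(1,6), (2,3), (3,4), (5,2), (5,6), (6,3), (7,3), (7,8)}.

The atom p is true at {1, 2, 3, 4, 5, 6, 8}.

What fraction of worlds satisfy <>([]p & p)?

1: successors {6}; []p & p there: 6:T. ✓
2: successors {3}; []p & p there: 3:T. ✓
3: successors {4}; []p & p there: 4:T. ✓
4: no successors, so <>([]p & p) fails. ✗
5: successors {2, 6}; []p & p there: 2:T, 6:T. ✓
6: successors {3}; []p & p there: 3:T. ✓
7: successors {3, 8}; []p & p there: 3:T, 8:T. ✓
8: no successors, so <>([]p & p) fails. ✗
That's 6 of 8 worlds, so 6/8 = 3/4.

3/4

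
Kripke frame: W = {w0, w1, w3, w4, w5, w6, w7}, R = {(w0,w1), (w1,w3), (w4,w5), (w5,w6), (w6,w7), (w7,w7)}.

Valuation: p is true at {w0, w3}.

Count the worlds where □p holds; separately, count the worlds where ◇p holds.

2 and 1

For □p:
w0: successors {w1}; p there: w1:F. ✗
w1: successors {w3}; p there: w3:T. ✓
w3: no successors, so □p holds vacuously. ✓
w4: successors {w5}; p there: w5:F. ✗
w5: successors {w6}; p there: w6:F. ✗
w6: successors {w7}; p there: w7:F. ✗
w7: successors {w7}; p there: w7:F. ✗
— 2 worlds.
For ◇p:
w0: successors {w1}; p there: w1:F. ✗
w1: successors {w3}; p there: w3:T. ✓
w3: no successors, so ◇p fails. ✗
w4: successors {w5}; p there: w5:F. ✗
w5: successors {w6}; p there: w6:F. ✗
w6: successors {w7}; p there: w7:F. ✗
w7: successors {w7}; p there: w7:F. ✗
— 1 world.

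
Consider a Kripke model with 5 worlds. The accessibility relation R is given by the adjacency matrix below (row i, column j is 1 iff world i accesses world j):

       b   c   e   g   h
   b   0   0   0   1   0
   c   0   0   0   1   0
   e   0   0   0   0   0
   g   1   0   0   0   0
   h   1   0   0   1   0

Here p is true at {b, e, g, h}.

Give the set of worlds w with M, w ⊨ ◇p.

{b, c, g, h}

b: successors {g}; p there: g:T. ✓
c: successors {g}; p there: g:T. ✓
e: no successors, so ◇p fails. ✗
g: successors {b}; p there: b:T. ✓
h: successors {b, g}; p there: b:T, g:T. ✓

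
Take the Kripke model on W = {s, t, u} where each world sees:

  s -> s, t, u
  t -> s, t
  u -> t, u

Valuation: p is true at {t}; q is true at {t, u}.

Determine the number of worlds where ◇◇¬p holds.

3

s: successors {s, t, u}; ◇¬p there: s:T, t:T, u:T. ✓
t: successors {s, t}; ◇¬p there: s:T, t:T. ✓
u: successors {t, u}; ◇¬p there: t:T, u:T. ✓
Satisfying worlds: {s, t, u}.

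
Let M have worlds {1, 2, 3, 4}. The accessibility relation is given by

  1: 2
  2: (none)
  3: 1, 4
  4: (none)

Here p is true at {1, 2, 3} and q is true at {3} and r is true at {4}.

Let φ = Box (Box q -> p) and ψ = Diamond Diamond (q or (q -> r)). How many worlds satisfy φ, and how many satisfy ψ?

3 and 1

For Box (Box q -> p):
1: successors {2}; Box q -> p there: 2:T. ✓
2: no successors, so Box (Box q -> p) holds vacuously. ✓
3: successors {1, 4}; Box q -> p there: 1:T, 4:F. ✗
4: no successors, so Box (Box q -> p) holds vacuously. ✓
— 3 worlds.
For Diamond Diamond (q or (q -> r)):
1: successors {2}; Diamond (q or (q -> r)) there: 2:F. ✗
2: no successors, so Diamond Diamond (q or (q -> r)) fails. ✗
3: successors {1, 4}; Diamond (q or (q -> r)) there: 1:T, 4:F. ✓
4: no successors, so Diamond Diamond (q or (q -> r)) fails. ✗
— 1 world.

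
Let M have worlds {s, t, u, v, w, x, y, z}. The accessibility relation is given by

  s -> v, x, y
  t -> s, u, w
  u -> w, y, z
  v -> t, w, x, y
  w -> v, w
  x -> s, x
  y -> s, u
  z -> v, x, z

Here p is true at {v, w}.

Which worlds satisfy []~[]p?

{s, x, y, z}

s: successors {v, x, y}; ~[]p there: v:T, x:T, y:T. ✓
t: successors {s, u, w}; ~[]p there: s:T, u:T, w:F. ✗
u: successors {w, y, z}; ~[]p there: w:F, y:T, z:T. ✗
v: successors {t, w, x, y}; ~[]p there: t:T, w:F, x:T, y:T. ✗
w: successors {v, w}; ~[]p there: v:T, w:F. ✗
x: successors {s, x}; ~[]p there: s:T, x:T. ✓
y: successors {s, u}; ~[]p there: s:T, u:T. ✓
z: successors {v, x, z}; ~[]p there: v:T, x:T, z:T. ✓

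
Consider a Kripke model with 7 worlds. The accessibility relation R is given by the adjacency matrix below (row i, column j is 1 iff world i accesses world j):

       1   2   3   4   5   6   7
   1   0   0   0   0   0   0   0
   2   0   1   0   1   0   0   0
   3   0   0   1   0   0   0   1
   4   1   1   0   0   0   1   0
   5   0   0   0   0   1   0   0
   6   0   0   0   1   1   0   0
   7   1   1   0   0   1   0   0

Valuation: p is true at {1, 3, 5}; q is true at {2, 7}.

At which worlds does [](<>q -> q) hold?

{1, 4, 5, 7}

1: no successors, so [](<>q -> q) holds vacuously. ✓
2: successors {2, 4}; <>q -> q there: 2:T, 4:F. ✗
3: successors {3, 7}; <>q -> q there: 3:F, 7:T. ✗
4: successors {1, 2, 6}; <>q -> q there: 1:T, 2:T, 6:T. ✓
5: successors {5}; <>q -> q there: 5:T. ✓
6: successors {4, 5}; <>q -> q there: 4:F, 5:T. ✗
7: successors {1, 2, 5}; <>q -> q there: 1:T, 2:T, 5:T. ✓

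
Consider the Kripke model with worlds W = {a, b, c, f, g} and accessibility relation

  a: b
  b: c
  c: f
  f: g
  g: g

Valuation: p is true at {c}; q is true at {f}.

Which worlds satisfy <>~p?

{a, c, f, g}

a: successors {b}; ~p there: b:T. ✓
b: successors {c}; ~p there: c:F. ✗
c: successors {f}; ~p there: f:T. ✓
f: successors {g}; ~p there: g:T. ✓
g: successors {g}; ~p there: g:T. ✓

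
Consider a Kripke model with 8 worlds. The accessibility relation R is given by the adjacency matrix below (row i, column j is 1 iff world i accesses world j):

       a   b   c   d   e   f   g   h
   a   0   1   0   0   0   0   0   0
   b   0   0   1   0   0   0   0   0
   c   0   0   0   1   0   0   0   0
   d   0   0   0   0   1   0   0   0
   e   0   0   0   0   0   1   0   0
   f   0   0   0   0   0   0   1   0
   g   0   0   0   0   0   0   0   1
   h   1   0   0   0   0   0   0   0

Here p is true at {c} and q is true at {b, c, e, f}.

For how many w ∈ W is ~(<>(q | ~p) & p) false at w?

a: <>(q | ~p) & p is F. ✓
b: <>(q | ~p) & p is F. ✓
c: <>(q | ~p) & p is T. ✗
d: <>(q | ~p) & p is F. ✓
e: <>(q | ~p) & p is F. ✓
f: <>(q | ~p) & p is F. ✓
g: <>(q | ~p) & p is F. ✓
h: <>(q | ~p) & p is F. ✓
Satisfying worlds: {a, b, d, e, f, g, h}.
So ~(<>(q | ~p) & p) fails at the other 1 world.

1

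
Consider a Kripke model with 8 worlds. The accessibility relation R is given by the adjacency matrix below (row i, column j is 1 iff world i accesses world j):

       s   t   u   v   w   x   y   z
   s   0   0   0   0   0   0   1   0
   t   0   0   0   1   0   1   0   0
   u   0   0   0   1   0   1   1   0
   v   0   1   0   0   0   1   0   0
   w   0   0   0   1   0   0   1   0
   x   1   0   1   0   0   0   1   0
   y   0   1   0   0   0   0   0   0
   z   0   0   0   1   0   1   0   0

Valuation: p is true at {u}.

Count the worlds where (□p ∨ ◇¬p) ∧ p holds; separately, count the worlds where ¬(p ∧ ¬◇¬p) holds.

For (□p ∨ ◇¬p) ∧ p:
s: □p ∨ ◇¬p is T, p is F. ✗
t: □p ∨ ◇¬p is T, p is F. ✗
u: □p ∨ ◇¬p is T, p is T. ✓
v: □p ∨ ◇¬p is T, p is F. ✗
w: □p ∨ ◇¬p is T, p is F. ✗
x: □p ∨ ◇¬p is T, p is F. ✗
y: □p ∨ ◇¬p is T, p is F. ✗
z: □p ∨ ◇¬p is T, p is F. ✗
— 1 world.
For ¬(p ∧ ¬◇¬p):
s: p ∧ ¬◇¬p is F. ✓
t: p ∧ ¬◇¬p is F. ✓
u: p ∧ ¬◇¬p is F. ✓
v: p ∧ ¬◇¬p is F. ✓
w: p ∧ ¬◇¬p is F. ✓
x: p ∧ ¬◇¬p is F. ✓
y: p ∧ ¬◇¬p is F. ✓
z: p ∧ ¬◇¬p is F. ✓
— 8 worlds.

1 and 8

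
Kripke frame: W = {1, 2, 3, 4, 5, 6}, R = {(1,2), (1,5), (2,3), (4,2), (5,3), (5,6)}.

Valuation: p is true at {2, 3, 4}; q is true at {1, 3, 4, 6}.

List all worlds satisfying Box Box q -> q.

{1, 3, 4, 6}

1: Box Box q is T, q is T. ✓
2: Box Box q is T, q is F. ✗
3: Box Box q is T, q is T. ✓
4: Box Box q is T, q is T. ✓
5: Box Box q is T, q is F. ✗
6: Box Box q is T, q is T. ✓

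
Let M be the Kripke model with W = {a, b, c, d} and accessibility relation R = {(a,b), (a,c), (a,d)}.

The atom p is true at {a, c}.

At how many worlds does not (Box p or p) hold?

0

a: Box p or p is T. ✗
b: Box p or p is T. ✗
c: Box p or p is T. ✗
d: Box p or p is T. ✗
Satisfying worlds: ∅.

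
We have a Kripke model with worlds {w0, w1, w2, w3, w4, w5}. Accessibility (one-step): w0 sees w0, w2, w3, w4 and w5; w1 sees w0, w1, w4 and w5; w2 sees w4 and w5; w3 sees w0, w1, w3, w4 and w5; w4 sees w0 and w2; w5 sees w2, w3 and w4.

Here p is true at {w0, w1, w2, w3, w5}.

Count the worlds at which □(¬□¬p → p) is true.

1

w0: successors {w0, w2, w3, w4, w5}; ¬□¬p → p there: w0:T, w2:T, w3:T, w4:F, w5:T. ✗
w1: successors {w0, w1, w4, w5}; ¬□¬p → p there: w0:T, w1:T, w4:F, w5:T. ✗
w2: successors {w4, w5}; ¬□¬p → p there: w4:F, w5:T. ✗
w3: successors {w0, w1, w3, w4, w5}; ¬□¬p → p there: w0:T, w1:T, w3:T, w4:F, w5:T. ✗
w4: successors {w0, w2}; ¬□¬p → p there: w0:T, w2:T. ✓
w5: successors {w2, w3, w4}; ¬□¬p → p there: w2:T, w3:T, w4:F. ✗
Satisfying worlds: {w4}.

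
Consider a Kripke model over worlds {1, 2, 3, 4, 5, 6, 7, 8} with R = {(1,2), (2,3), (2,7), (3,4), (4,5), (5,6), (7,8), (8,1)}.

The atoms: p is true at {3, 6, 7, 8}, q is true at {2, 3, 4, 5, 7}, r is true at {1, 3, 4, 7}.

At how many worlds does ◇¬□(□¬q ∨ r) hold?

1

1: successors {2}; ¬□(□¬q ∨ r) there: 2:F. ✗
2: successors {3, 7}; ¬□(□¬q ∨ r) there: 3:F, 7:F. ✗
3: successors {4}; ¬□(□¬q ∨ r) there: 4:F. ✗
4: successors {5}; ¬□(□¬q ∨ r) there: 5:F. ✗
5: successors {6}; ¬□(□¬q ∨ r) there: 6:F. ✗
6: no successors, so ◇¬□(□¬q ∨ r) fails. ✗
7: successors {8}; ¬□(□¬q ∨ r) there: 8:F. ✗
8: successors {1}; ¬□(□¬q ∨ r) there: 1:T. ✓
Satisfying worlds: {8}.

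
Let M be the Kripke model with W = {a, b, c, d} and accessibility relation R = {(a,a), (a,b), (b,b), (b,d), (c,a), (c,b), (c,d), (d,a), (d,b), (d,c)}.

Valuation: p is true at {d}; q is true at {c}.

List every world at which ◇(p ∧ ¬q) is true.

{b, c}

a: successors {a, b}; p ∧ ¬q there: a:F, b:F. ✗
b: successors {b, d}; p ∧ ¬q there: b:F, d:T. ✓
c: successors {a, b, d}; p ∧ ¬q there: a:F, b:F, d:T. ✓
d: successors {a, b, c}; p ∧ ¬q there: a:F, b:F, c:F. ✗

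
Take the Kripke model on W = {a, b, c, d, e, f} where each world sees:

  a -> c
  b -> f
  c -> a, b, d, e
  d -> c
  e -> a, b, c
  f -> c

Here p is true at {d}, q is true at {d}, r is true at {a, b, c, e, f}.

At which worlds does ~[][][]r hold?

a: [][][]r is T. ✗
b: [][][]r is F. ✓
c: [][][]r is F. ✓
d: [][][]r is T. ✗
e: [][][]r is F. ✓
f: [][][]r is T. ✗

{b, c, e}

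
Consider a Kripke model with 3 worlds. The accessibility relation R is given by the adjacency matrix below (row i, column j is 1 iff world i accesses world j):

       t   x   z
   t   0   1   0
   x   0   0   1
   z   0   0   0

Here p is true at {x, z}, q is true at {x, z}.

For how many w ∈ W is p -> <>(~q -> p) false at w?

1

t: p is F, <>(~q -> p) is T. ✓
x: p is T, <>(~q -> p) is T. ✓
z: p is T, <>(~q -> p) is F. ✗
Satisfying worlds: {t, x}.
So p -> <>(~q -> p) fails at the other 1 world.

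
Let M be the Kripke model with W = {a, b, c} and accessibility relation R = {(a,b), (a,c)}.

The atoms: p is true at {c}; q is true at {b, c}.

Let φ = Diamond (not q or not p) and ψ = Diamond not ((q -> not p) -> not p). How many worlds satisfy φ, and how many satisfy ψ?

1 and 0

For Diamond (not q or not p):
a: successors {b, c}; not q or not p there: b:T, c:F. ✓
b: no successors, so Diamond (not q or not p) fails. ✗
c: no successors, so Diamond (not q or not p) fails. ✗
— 1 world.
For Diamond not ((q -> not p) -> not p):
a: successors {b, c}; not ((q -> not p) -> not p) there: b:F, c:F. ✗
b: no successors, so Diamond not ((q -> not p) -> not p) fails. ✗
c: no successors, so Diamond not ((q -> not p) -> not p) fails. ✗
— 0 worlds.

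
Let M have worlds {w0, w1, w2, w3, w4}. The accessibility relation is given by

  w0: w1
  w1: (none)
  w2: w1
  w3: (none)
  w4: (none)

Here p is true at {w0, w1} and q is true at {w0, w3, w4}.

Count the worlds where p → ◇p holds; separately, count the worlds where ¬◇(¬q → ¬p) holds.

4 and 5

For p → ◇p:
w0: p is T, ◇p is T. ✓
w1: p is T, ◇p is F. ✗
w2: p is F, ◇p is T. ✓
w3: p is F, ◇p is F. ✓
w4: p is F, ◇p is F. ✓
— 4 worlds.
For ¬◇(¬q → ¬p):
w0: ◇(¬q → ¬p) is F. ✓
w1: ◇(¬q → ¬p) is F. ✓
w2: ◇(¬q → ¬p) is F. ✓
w3: ◇(¬q → ¬p) is F. ✓
w4: ◇(¬q → ¬p) is F. ✓
— 5 worlds.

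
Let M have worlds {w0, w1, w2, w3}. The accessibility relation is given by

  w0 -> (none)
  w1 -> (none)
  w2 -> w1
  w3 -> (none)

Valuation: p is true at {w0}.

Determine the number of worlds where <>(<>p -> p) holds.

w0: no successors, so <>(<>p -> p) fails. ✗
w1: no successors, so <>(<>p -> p) fails. ✗
w2: successors {w1}; <>p -> p there: w1:T. ✓
w3: no successors, so <>(<>p -> p) fails. ✗
Satisfying worlds: {w2}.

1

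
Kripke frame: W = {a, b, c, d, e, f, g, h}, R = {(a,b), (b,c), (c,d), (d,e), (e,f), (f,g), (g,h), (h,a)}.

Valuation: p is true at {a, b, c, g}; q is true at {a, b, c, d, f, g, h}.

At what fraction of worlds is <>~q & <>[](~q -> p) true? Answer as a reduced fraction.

a: <>~q is F, <>[](~q -> p) is T. ✗
b: <>~q is F, <>[](~q -> p) is T. ✗
c: <>~q is F, <>[](~q -> p) is F. ✗
d: <>~q is T, <>[](~q -> p) is T. ✓
e: <>~q is F, <>[](~q -> p) is T. ✗
f: <>~q is F, <>[](~q -> p) is T. ✗
g: <>~q is F, <>[](~q -> p) is T. ✗
h: <>~q is F, <>[](~q -> p) is T. ✗
That's 1 of 8 worlds, so 1/8.

1/8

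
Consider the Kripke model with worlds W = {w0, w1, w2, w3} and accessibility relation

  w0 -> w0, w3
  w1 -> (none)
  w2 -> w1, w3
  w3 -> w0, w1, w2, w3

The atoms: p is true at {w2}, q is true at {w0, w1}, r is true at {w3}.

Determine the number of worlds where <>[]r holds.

2

w0: successors {w0, w3}; []r there: w0:F, w3:F. ✗
w1: no successors, so <>[]r fails. ✗
w2: successors {w1, w3}; []r there: w1:T, w3:F. ✓
w3: successors {w0, w1, w2, w3}; []r there: w0:F, w1:T, w2:F, w3:F. ✓
Satisfying worlds: {w2, w3}.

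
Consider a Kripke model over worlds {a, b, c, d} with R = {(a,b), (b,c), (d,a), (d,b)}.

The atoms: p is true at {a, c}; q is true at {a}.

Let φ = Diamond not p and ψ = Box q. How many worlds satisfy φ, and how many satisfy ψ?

2 and 1

For Diamond not p:
a: successors {b}; not p there: b:T. ✓
b: successors {c}; not p there: c:F. ✗
c: no successors, so Diamond not p fails. ✗
d: successors {a, b}; not p there: a:F, b:T. ✓
— 2 worlds.
For Box q:
a: successors {b}; q there: b:F. ✗
b: successors {c}; q there: c:F. ✗
c: no successors, so Box q holds vacuously. ✓
d: successors {a, b}; q there: a:T, b:F. ✗
— 1 world.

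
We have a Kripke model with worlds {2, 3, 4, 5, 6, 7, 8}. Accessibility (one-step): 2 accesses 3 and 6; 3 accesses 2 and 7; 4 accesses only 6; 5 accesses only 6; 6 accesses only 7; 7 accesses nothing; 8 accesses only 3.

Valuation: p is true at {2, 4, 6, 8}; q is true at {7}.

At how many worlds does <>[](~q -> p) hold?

2: successors {3, 6}; [](~q -> p) there: 3:T, 6:T. ✓
3: successors {2, 7}; [](~q -> p) there: 2:F, 7:T. ✓
4: successors {6}; [](~q -> p) there: 6:T. ✓
5: successors {6}; [](~q -> p) there: 6:T. ✓
6: successors {7}; [](~q -> p) there: 7:T. ✓
7: no successors, so <>[](~q -> p) fails. ✗
8: successors {3}; [](~q -> p) there: 3:T. ✓
Satisfying worlds: {2, 3, 4, 5, 6, 8}.

6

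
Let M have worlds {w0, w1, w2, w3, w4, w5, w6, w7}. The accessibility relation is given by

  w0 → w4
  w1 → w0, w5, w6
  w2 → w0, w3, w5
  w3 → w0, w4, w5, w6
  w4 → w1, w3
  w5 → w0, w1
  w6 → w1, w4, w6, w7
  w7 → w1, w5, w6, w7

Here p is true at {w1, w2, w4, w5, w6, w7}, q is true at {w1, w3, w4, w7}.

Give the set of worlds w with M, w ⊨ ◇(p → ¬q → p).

{w0, w1, w2, w3, w4, w5, w6, w7}

w0: successors {w4}; p → ¬q → p there: w4:T. ✓
w1: successors {w0, w5, w6}; p → ¬q → p there: w0:T, w5:T, w6:T. ✓
w2: successors {w0, w3, w5}; p → ¬q → p there: w0:T, w3:T, w5:T. ✓
w3: successors {w0, w4, w5, w6}; p → ¬q → p there: w0:T, w4:T, w5:T, w6:T. ✓
w4: successors {w1, w3}; p → ¬q → p there: w1:T, w3:T. ✓
w5: successors {w0, w1}; p → ¬q → p there: w0:T, w1:T. ✓
w6: successors {w1, w4, w6, w7}; p → ¬q → p there: w1:T, w4:T, w6:T, w7:T. ✓
w7: successors {w1, w5, w6, w7}; p → ¬q → p there: w1:T, w5:T, w6:T, w7:T. ✓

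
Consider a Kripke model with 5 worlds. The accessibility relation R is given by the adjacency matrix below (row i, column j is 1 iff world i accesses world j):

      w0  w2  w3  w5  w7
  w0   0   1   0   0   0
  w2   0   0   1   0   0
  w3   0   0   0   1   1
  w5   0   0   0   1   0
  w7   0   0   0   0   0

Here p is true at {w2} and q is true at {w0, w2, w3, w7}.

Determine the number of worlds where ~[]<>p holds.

w0: []<>p is F. ✓
w2: []<>p is F. ✓
w3: []<>p is F. ✓
w5: []<>p is F. ✓
w7: []<>p is T. ✗
Satisfying worlds: {w0, w2, w3, w5}.

4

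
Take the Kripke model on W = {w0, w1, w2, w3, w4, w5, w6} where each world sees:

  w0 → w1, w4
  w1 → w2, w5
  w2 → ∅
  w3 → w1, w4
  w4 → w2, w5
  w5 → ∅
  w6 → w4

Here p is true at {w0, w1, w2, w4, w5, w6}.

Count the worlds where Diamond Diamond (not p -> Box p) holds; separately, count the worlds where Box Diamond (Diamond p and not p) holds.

For Diamond Diamond (not p -> Box p):
w0: successors {w1, w4}; Diamond (not p -> Box p) there: w1:T, w4:T. ✓
w1: successors {w2, w5}; Diamond (not p -> Box p) there: w2:F, w5:F. ✗
w2: no successors, so Diamond Diamond (not p -> Box p) fails. ✗
w3: successors {w1, w4}; Diamond (not p -> Box p) there: w1:T, w4:T. ✓
w4: successors {w2, w5}; Diamond (not p -> Box p) there: w2:F, w5:F. ✗
w5: no successors, so Diamond Diamond (not p -> Box p) fails. ✗
w6: successors {w4}; Diamond (not p -> Box p) there: w4:T. ✓
— 3 worlds.
For Box Diamond (Diamond p and not p):
w0: successors {w1, w4}; Diamond (Diamond p and not p) there: w1:F, w4:F. ✗
w1: successors {w2, w5}; Diamond (Diamond p and not p) there: w2:F, w5:F. ✗
w2: no successors, so Box Diamond (Diamond p and not p) holds vacuously. ✓
w3: successors {w1, w4}; Diamond (Diamond p and not p) there: w1:F, w4:F. ✗
w4: successors {w2, w5}; Diamond (Diamond p and not p) there: w2:F, w5:F. ✗
w5: no successors, so Box Diamond (Diamond p and not p) holds vacuously. ✓
w6: successors {w4}; Diamond (Diamond p and not p) there: w4:F. ✗
— 2 worlds.

3 and 2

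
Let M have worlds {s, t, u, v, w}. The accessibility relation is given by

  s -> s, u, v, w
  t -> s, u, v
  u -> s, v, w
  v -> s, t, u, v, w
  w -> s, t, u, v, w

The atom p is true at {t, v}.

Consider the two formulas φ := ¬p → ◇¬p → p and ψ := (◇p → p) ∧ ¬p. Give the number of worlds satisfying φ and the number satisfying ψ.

For ¬p → ◇¬p → p:
s: ¬p is T, ◇¬p → p is F. ✗
t: ¬p is F, ◇¬p → p is T. ✓
u: ¬p is T, ◇¬p → p is F. ✗
v: ¬p is F, ◇¬p → p is T. ✓
w: ¬p is T, ◇¬p → p is F. ✗
— 2 worlds.
For (◇p → p) ∧ ¬p:
s: ◇p → p is F, ¬p is T. ✗
t: ◇p → p is T, ¬p is F. ✗
u: ◇p → p is F, ¬p is T. ✗
v: ◇p → p is T, ¬p is F. ✗
w: ◇p → p is F, ¬p is T. ✗
— 0 worlds.

2 and 0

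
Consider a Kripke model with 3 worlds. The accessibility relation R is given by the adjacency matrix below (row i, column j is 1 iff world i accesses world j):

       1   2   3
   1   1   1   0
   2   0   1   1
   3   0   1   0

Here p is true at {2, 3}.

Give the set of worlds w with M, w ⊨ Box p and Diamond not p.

∅

1: Box p is F, Diamond not p is T. ✗
2: Box p is T, Diamond not p is F. ✗
3: Box p is T, Diamond not p is F. ✗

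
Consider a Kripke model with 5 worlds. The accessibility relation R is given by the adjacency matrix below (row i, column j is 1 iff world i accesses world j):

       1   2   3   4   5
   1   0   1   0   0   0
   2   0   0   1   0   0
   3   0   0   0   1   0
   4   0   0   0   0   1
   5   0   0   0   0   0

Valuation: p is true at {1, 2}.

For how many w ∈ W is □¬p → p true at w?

2

1: □¬p is F, p is T. ✓
2: □¬p is T, p is T. ✓
3: □¬p is T, p is F. ✗
4: □¬p is T, p is F. ✗
5: □¬p is T, p is F. ✗
Satisfying worlds: {1, 2}.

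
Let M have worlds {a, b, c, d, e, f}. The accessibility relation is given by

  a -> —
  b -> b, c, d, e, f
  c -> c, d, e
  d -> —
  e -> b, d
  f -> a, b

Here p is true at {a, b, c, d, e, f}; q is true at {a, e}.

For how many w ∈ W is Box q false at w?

a: no successors, so Box q holds vacuously. ✓
b: successors {b, c, d, e, f}; q there: b:F, c:F, d:F, e:T, f:F. ✗
c: successors {c, d, e}; q there: c:F, d:F, e:T. ✗
d: no successors, so Box q holds vacuously. ✓
e: successors {b, d}; q there: b:F, d:F. ✗
f: successors {a, b}; q there: a:T, b:F. ✗
Satisfying worlds: {a, d}.
So Box q fails at the other 4 worlds.

4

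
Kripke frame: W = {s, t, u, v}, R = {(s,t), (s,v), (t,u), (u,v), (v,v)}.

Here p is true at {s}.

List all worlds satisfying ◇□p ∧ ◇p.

s: ◇□p is F, ◇p is F. ✗
t: ◇□p is F, ◇p is F. ✗
u: ◇□p is F, ◇p is F. ✗
v: ◇□p is F, ◇p is F. ✗

∅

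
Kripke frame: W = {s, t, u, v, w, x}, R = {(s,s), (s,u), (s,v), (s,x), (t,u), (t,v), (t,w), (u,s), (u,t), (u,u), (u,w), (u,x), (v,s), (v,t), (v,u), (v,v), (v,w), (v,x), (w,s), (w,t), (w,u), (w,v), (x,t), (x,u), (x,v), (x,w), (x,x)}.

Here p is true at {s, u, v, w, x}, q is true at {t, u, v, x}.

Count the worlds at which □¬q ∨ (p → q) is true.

s: □¬q is F, p → q is F. ✗
t: □¬q is F, p → q is T. ✓
u: □¬q is F, p → q is T. ✓
v: □¬q is F, p → q is T. ✓
w: □¬q is F, p → q is F. ✗
x: □¬q is F, p → q is T. ✓
Satisfying worlds: {t, u, v, x}.

4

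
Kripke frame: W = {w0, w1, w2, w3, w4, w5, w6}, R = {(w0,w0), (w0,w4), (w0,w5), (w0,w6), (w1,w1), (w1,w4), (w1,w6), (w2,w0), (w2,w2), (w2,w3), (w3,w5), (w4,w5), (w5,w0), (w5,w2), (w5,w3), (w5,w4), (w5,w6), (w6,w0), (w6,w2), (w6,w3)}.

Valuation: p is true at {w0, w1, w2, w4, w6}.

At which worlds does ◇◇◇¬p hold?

{w0, w1, w2, w3, w4, w5, w6}

w0: successors {w0, w4, w5, w6}; ◇◇¬p there: w0:T, w4:T, w5:T, w6:T. ✓
w1: successors {w1, w4, w6}; ◇◇¬p there: w1:T, w4:T, w6:T. ✓
w2: successors {w0, w2, w3}; ◇◇¬p there: w0:T, w2:T, w3:T. ✓
w3: successors {w5}; ◇◇¬p there: w5:T. ✓
w4: successors {w5}; ◇◇¬p there: w5:T. ✓
w5: successors {w0, w2, w3, w4, w6}; ◇◇¬p there: w0:T, w2:T, w3:T, w4:T, w6:T. ✓
w6: successors {w0, w2, w3}; ◇◇¬p there: w0:T, w2:T, w3:T. ✓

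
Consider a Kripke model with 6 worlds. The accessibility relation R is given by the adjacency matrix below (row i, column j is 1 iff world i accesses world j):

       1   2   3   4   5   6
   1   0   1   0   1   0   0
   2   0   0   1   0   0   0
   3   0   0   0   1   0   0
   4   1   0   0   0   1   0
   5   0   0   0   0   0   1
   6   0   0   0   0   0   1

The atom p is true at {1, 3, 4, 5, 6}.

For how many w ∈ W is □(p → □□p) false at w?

2

1: successors {2, 4}; p → □□p there: 2:T, 4:F. ✗
2: successors {3}; p → □□p there: 3:T. ✓
3: successors {4}; p → □□p there: 4:F. ✗
4: successors {1, 5}; p → □□p there: 1:T, 5:T. ✓
5: successors {6}; p → □□p there: 6:T. ✓
6: successors {6}; p → □□p there: 6:T. ✓
Satisfying worlds: {2, 4, 5, 6}.
So □(p → □□p) fails at the other 2 worlds.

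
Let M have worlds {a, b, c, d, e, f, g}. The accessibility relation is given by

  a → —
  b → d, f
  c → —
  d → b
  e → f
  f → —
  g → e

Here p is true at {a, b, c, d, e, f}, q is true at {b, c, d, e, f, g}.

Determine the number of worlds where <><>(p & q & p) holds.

a: no successors, so <><>(p & q & p) fails. ✗
b: successors {d, f}; <>(p & q & p) there: d:T, f:F. ✓
c: no successors, so <><>(p & q & p) fails. ✗
d: successors {b}; <>(p & q & p) there: b:T. ✓
e: successors {f}; <>(p & q & p) there: f:F. ✗
f: no successors, so <><>(p & q & p) fails. ✗
g: successors {e}; <>(p & q & p) there: e:T. ✓
Satisfying worlds: {b, d, g}.

3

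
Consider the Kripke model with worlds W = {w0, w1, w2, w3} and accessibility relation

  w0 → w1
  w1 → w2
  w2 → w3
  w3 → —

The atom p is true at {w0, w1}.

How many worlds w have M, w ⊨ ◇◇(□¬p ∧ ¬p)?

w0: successors {w1}; ◇(□¬p ∧ ¬p) there: w1:T. ✓
w1: successors {w2}; ◇(□¬p ∧ ¬p) there: w2:T. ✓
w2: successors {w3}; ◇(□¬p ∧ ¬p) there: w3:F. ✗
w3: no successors, so ◇◇(□¬p ∧ ¬p) fails. ✗
Satisfying worlds: {w0, w1}.

2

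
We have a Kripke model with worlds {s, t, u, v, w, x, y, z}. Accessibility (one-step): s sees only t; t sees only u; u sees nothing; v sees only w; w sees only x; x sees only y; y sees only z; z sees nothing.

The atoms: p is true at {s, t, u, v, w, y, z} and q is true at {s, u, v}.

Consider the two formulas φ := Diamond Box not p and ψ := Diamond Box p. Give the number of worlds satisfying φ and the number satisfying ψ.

For Diamond Box not p:
s: successors {t}; Box not p there: t:F. ✗
t: successors {u}; Box not p there: u:T. ✓
u: no successors, so Diamond Box not p fails. ✗
v: successors {w}; Box not p there: w:T. ✓
w: successors {x}; Box not p there: x:F. ✗
x: successors {y}; Box not p there: y:F. ✗
y: successors {z}; Box not p there: z:T. ✓
z: no successors, so Diamond Box not p fails. ✗
— 3 worlds.
For Diamond Box p:
s: successors {t}; Box p there: t:T. ✓
t: successors {u}; Box p there: u:T. ✓
u: no successors, so Diamond Box p fails. ✗
v: successors {w}; Box p there: w:F. ✗
w: successors {x}; Box p there: x:T. ✓
x: successors {y}; Box p there: y:T. ✓
y: successors {z}; Box p there: z:T. ✓
z: no successors, so Diamond Box p fails. ✗
— 5 worlds.

3 and 5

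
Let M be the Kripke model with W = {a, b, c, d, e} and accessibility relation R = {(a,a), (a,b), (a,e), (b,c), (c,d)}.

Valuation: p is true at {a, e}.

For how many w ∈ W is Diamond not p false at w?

a: successors {a, b, e}; not p there: a:F, b:T, e:F. ✓
b: successors {c}; not p there: c:T. ✓
c: successors {d}; not p there: d:T. ✓
d: no successors, so Diamond not p fails. ✗
e: no successors, so Diamond not p fails. ✗
Satisfying worlds: {a, b, c}.
So Diamond not p fails at the other 2 worlds.

2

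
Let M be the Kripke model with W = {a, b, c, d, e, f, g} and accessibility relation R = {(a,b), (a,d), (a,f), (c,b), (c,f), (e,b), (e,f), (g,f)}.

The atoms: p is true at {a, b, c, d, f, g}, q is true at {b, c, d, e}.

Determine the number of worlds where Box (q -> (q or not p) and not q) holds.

a: successors {b, d, f}; q -> (q or not p) and not q there: b:F, d:F, f:T. ✗
b: no successors, so Box (q -> (q or not p) and not q) holds vacuously. ✓
c: successors {b, f}; q -> (q or not p) and not q there: b:F, f:T. ✗
d: no successors, so Box (q -> (q or not p) and not q) holds vacuously. ✓
e: successors {b, f}; q -> (q or not p) and not q there: b:F, f:T. ✗
f: no successors, so Box (q -> (q or not p) and not q) holds vacuously. ✓
g: successors {f}; q -> (q or not p) and not q there: f:T. ✓
Satisfying worlds: {b, d, f, g}.

4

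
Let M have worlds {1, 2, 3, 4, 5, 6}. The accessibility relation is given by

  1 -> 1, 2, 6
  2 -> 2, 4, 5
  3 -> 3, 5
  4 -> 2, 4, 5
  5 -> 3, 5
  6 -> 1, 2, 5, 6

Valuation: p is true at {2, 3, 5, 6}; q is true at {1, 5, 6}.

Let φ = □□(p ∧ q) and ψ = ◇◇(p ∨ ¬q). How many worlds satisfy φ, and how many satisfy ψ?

For □□(p ∧ q):
1: successors {1, 2, 6}; □(p ∧ q) there: 1:F, 2:F, 6:F. ✗
2: successors {2, 4, 5}; □(p ∧ q) there: 2:F, 4:F, 5:F. ✗
3: successors {3, 5}; □(p ∧ q) there: 3:F, 5:F. ✗
4: successors {2, 4, 5}; □(p ∧ q) there: 2:F, 4:F, 5:F. ✗
5: successors {3, 5}; □(p ∧ q) there: 3:F, 5:F. ✗
6: successors {1, 2, 5, 6}; □(p ∧ q) there: 1:F, 2:F, 5:F, 6:F. ✗
— 0 worlds.
For ◇◇(p ∨ ¬q):
1: successors {1, 2, 6}; ◇(p ∨ ¬q) there: 1:T, 2:T, 6:T. ✓
2: successors {2, 4, 5}; ◇(p ∨ ¬q) there: 2:T, 4:T, 5:T. ✓
3: successors {3, 5}; ◇(p ∨ ¬q) there: 3:T, 5:T. ✓
4: successors {2, 4, 5}; ◇(p ∨ ¬q) there: 2:T, 4:T, 5:T. ✓
5: successors {3, 5}; ◇(p ∨ ¬q) there: 3:T, 5:T. ✓
6: successors {1, 2, 5, 6}; ◇(p ∨ ¬q) there: 1:T, 2:T, 5:T, 6:T. ✓
— 6 worlds.

0 and 6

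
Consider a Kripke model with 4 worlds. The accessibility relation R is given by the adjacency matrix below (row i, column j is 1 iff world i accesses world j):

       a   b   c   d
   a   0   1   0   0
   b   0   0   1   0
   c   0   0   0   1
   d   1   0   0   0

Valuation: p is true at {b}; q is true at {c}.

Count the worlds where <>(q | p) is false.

a: successors {b}; q | p there: b:T. ✓
b: successors {c}; q | p there: c:T. ✓
c: successors {d}; q | p there: d:F. ✗
d: successors {a}; q | p there: a:F. ✗
Satisfying worlds: {a, b}.
So <>(q | p) fails at the other 2 worlds.

2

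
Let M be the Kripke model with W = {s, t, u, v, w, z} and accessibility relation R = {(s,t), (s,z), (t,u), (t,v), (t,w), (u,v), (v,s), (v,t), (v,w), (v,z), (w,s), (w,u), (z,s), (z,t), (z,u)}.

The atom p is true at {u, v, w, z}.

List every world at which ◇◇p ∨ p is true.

{s, t, u, v, w, z}

s: ◇◇p is T, p is F. ✓
t: ◇◇p is T, p is F. ✓
u: ◇◇p is T, p is T. ✓
v: ◇◇p is T, p is T. ✓
w: ◇◇p is T, p is T. ✓
z: ◇◇p is T, p is T. ✓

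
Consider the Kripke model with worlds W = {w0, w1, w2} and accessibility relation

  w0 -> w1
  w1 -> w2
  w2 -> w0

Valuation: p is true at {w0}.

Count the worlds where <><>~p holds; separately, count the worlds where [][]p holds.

For <><>~p:
w0: successors {w1}; <>~p there: w1:T. ✓
w1: successors {w2}; <>~p there: w2:F. ✗
w2: successors {w0}; <>~p there: w0:T. ✓
— 2 worlds.
For [][]p:
w0: successors {w1}; []p there: w1:F. ✗
w1: successors {w2}; []p there: w2:T. ✓
w2: successors {w0}; []p there: w0:F. ✗
— 1 world.

2 and 1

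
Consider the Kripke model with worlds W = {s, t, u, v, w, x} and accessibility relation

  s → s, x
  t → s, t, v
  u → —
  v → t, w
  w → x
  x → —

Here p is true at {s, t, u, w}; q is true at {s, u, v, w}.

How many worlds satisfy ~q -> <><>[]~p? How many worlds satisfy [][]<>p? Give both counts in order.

For ~q -> <><>[]~p:
s: ~q is F, <><>[]~p is T. ✓
t: ~q is T, <><>[]~p is T. ✓
u: ~q is F, <><>[]~p is F. ✓
v: ~q is F, <><>[]~p is T. ✓
w: ~q is F, <><>[]~p is F. ✓
x: ~q is T, <><>[]~p is F. ✗
— 5 worlds.
For [][]<>p:
s: successors {s, x}; []<>p there: s:F, x:T. ✗
t: successors {s, t, v}; []<>p there: s:F, t:T, v:F. ✗
u: no successors, so [][]<>p holds vacuously. ✓
v: successors {t, w}; []<>p there: t:T, w:F. ✗
w: successors {x}; []<>p there: x:T. ✓
x: no successors, so [][]<>p holds vacuously. ✓
— 3 worlds.

5 and 3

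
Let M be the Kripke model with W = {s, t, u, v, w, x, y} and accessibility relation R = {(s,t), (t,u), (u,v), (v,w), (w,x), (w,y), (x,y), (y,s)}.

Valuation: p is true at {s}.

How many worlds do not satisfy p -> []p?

s: p is T, []p is F. ✗
t: p is F, []p is F. ✓
u: p is F, []p is F. ✓
v: p is F, []p is F. ✓
w: p is F, []p is F. ✓
x: p is F, []p is F. ✓
y: p is F, []p is T. ✓
Satisfying worlds: {t, u, v, w, x, y}.
So p -> []p fails at the other 1 world.

1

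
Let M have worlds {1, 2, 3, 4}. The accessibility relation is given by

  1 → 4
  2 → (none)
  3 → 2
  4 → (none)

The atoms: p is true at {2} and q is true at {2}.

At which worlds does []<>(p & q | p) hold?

1: successors {4}; <>(p & q | p) there: 4:F. ✗
2: no successors, so []<>(p & q | p) holds vacuously. ✓
3: successors {2}; <>(p & q | p) there: 2:F. ✗
4: no successors, so []<>(p & q | p) holds vacuously. ✓

{2, 4}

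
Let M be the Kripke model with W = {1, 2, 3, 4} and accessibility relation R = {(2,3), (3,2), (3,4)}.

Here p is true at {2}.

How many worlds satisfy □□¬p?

1: no successors, so □□¬p holds vacuously. ✓
2: successors {3}; □¬p there: 3:F. ✗
3: successors {2, 4}; □¬p there: 2:T, 4:T. ✓
4: no successors, so □□¬p holds vacuously. ✓
Satisfying worlds: {1, 3, 4}.

3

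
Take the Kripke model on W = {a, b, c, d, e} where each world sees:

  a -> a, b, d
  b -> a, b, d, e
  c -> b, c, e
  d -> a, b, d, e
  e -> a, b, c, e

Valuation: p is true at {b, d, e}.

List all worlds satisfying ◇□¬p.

a: successors {a, b, d}; □¬p there: a:F, b:F, d:F. ✗
b: successors {a, b, d, e}; □¬p there: a:F, b:F, d:F, e:F. ✗
c: successors {b, c, e}; □¬p there: b:F, c:F, e:F. ✗
d: successors {a, b, d, e}; □¬p there: a:F, b:F, d:F, e:F. ✗
e: successors {a, b, c, e}; □¬p there: a:F, b:F, c:F, e:F. ✗

∅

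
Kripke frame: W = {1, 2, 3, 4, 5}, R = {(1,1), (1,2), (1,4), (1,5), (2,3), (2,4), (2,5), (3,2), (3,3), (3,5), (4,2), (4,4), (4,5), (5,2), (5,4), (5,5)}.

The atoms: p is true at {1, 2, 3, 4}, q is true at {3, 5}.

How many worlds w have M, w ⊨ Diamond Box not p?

1: successors {1, 2, 4, 5}; Box not p there: 1:F, 2:F, 4:F, 5:F. ✗
2: successors {3, 4, 5}; Box not p there: 3:F, 4:F, 5:F. ✗
3: successors {2, 3, 5}; Box not p there: 2:F, 3:F, 5:F. ✗
4: successors {2, 4, 5}; Box not p there: 2:F, 4:F, 5:F. ✗
5: successors {2, 4, 5}; Box not p there: 2:F, 4:F, 5:F. ✗
Satisfying worlds: ∅.

0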